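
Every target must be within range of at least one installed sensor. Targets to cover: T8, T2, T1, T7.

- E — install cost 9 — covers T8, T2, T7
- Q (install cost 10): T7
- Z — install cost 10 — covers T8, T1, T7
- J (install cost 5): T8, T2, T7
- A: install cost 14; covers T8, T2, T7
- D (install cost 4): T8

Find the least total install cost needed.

15

Choose Z and J: together they cover T8, T2, T1, T7 — every target.
Total install cost: 10 + 5 = 15.
No cover costs less than 15.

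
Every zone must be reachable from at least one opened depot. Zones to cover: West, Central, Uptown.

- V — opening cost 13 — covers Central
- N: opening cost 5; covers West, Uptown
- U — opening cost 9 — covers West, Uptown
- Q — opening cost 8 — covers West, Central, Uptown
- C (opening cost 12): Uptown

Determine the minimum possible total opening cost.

The greedy cost-per-new-zone heuristic would pick N and Q for 13, but a cheaper cover exists.
Q alone covers West, Central, Uptown — every zone.
Total opening cost: 8.
No cover costs less than 8.

8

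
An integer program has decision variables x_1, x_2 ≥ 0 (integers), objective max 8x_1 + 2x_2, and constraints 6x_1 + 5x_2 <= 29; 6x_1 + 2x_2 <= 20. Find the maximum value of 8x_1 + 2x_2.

26

(x_1,x_2)=(3,1) is feasible, giving 26.
(x_1,x_2)=(3,0) is feasible, giving 24.
(x_1,x_2)=(2,2) is feasible, giving 20.
(x_1,x_2)=(2,1) is feasible, giving 18.
Maximum is 26 at (x_1,x_2)=(3,1).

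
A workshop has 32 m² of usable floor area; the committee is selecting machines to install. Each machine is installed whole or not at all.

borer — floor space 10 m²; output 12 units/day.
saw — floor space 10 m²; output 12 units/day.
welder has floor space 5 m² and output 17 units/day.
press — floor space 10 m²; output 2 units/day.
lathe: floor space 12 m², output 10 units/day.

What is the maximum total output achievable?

Allowing fractional choices, the relaxed optimum would be about 46.8, but machines are indivisible.
borer + saw + welder: floor space 10 + 10 + 5 = 25 ≤ 32, output 12 + 12 + 17 = 41.
borer + welder + lathe: floor space 10 + 5 + 12 = 27 ≤ 32, output 12 + 17 + 10 = 39.
Best is borer, saw, and welder with total output 41.

41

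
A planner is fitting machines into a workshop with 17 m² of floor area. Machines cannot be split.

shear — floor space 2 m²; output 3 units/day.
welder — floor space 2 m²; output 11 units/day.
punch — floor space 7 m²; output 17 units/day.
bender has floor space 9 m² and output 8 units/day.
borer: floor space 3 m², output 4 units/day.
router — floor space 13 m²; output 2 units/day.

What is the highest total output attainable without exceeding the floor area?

35

This is an integer program with binary decision variables.
Allowing fractional choices, the relaxed optimum would be about 37.7, but machines are indivisible.
welder + punch + borer: floor space 2 + 7 + 3 = 12 ≤ 17, output 11 + 17 + 4 = 32.
shear + welder + punch: floor space 2 + 2 + 7 = 11 ≤ 17, output 3 + 11 + 17 = 31.
shear + welder + punch + borer: floor space 2 + 2 + 7 + 3 = 14 ≤ 17, output 3 + 11 + 17 + 4 = 35.
Best is shear, welder, punch, and borer with total output 35.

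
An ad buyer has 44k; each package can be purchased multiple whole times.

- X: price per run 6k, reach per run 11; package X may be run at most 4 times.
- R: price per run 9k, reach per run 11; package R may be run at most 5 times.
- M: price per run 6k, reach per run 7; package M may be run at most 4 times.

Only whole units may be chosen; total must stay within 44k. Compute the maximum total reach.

This is a bounded integer knapsack.
X has the best ratio (11/6); taking only X gives at most 4×11 = 44 (stopped by the supply cap of 4).
Mixing does better — 4×X and 2×R: price 42 ≤ 44, reach 4·11 + 2·11 = 66.

66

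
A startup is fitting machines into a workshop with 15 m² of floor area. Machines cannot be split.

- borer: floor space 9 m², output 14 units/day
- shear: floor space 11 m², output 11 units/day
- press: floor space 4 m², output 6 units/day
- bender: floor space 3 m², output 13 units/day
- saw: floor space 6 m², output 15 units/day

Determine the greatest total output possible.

This is an integer program with binary decision variables.
press + bender + saw: floor space 4 + 3 + 6 = 13 ≤ 15, output 6 + 13 + 15 = 34.
borer + saw: floor space 9 + 6 = 15 ≤ 15, output 14 + 15 = 29.
Best is press, bender, and saw with total output 34.

34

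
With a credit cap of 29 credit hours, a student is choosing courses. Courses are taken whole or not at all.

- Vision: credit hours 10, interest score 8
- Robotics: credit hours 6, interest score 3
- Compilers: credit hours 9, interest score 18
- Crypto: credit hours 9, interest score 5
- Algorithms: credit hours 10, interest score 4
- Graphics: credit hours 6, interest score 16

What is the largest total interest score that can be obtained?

42

Take Vision, Compilers, and Graphics: credit hours 10 + 9 + 6 = 25 ≤ 29, interest score 8 + 18 + 16 = 42.
No other feasible combination does better.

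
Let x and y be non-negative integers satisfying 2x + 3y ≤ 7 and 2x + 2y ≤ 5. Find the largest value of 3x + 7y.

14

Relaxing integrality, the LP optimum is 16.33 at (x,y) = (0, 2.33), which is not an integer point.
(x,y)=(0,2): 2·0+3·2=6≤7, 2·0+2·2=4≤5, objective 14.
(x,y)=(1,1): 2·1+3·1=5≤7, 2·1+2·1=4≤5, objective 10.
(x,y)=(0,1): 2·0+3·1=3≤7, 2·0+2·1=2≤5, objective 7.
Maximum is 14 at (x,y)=(0,2).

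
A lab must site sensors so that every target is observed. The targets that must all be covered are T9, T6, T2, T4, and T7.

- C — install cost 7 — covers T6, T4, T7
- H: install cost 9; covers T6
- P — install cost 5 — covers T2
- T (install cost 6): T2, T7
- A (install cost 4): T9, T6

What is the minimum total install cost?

The greedy cost-per-new-target heuristic would pick A, T, and C for 17, but a cheaper cover exists.
Choose C, P, and A: together they cover T9, T6, T2, T4, T7 — every target.
Total install cost: 7 + 5 + 4 = 16.
No cover costs less than 16.

16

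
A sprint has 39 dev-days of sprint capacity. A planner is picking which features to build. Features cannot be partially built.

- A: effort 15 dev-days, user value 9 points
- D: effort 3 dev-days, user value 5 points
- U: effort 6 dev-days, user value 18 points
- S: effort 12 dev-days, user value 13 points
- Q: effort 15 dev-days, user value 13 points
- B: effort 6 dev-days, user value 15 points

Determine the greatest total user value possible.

59

Allowing fractional choices, the relaxed optimum would be about 61.4, but features are indivisible.
D + U + S + B: effort 3 + 6 + 12 + 6 = 27 ≤ 39, user value 5 + 18 + 13 + 15 = 51.
A + U + S + B: effort 15 + 6 + 12 + 6 = 39 ≤ 39, user value 9 + 18 + 13 + 15 = 55.
U + S + Q + B: effort 6 + 12 + 15 + 6 = 39 ≤ 39, user value 18 + 13 + 13 + 15 = 59.
Best is U, S, Q, and B with total user value 59.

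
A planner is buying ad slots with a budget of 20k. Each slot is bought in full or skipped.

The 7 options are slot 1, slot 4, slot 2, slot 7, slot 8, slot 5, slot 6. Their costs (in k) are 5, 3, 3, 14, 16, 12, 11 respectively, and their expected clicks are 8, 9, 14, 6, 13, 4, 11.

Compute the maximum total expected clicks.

34

Allowing fractional choices, the relaxed optimum would be about 40.0, but ad slots are indivisible.
slot 4 + slot 2 + slot 6: cost 3 + 3 + 11 = 17 ≤ 20, expected clicks 9 + 14 + 11 = 34.
slot 1 + slot 4 + slot 2: cost 5 + 3 + 3 = 11 ≤ 20, expected clicks 8 + 9 + 14 = 31.
slot 1 + slot 2 + slot 6: cost 5 + 3 + 11 = 19 ≤ 20, expected clicks 8 + 14 + 11 = 33.
Best is slot 4, slot 2, and slot 6 with total expected clicks 34.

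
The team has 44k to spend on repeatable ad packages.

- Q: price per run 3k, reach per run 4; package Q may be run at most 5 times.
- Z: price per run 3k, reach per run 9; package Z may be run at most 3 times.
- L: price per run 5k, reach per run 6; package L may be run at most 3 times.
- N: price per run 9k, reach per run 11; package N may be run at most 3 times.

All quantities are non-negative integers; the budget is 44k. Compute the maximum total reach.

71

This is a bounded integer knapsack.
Take 4×Q, 3×Z, 1×L, and 2×N: price 44 ≤ 44, reach 4·4 + 3·9 + 1·6 + 2·11 = 71.
Z has the best ratio (9/3) and is taken to its limit of 3; remaining capacity is filled optimally with the others.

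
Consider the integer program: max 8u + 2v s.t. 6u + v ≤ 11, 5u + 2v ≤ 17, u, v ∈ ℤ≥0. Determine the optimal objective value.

18

(u,v)=(1,5) is feasible, giving 18.
(u,v)=(1,4) is feasible, giving 16.
(u,v)=(0,7) is feasible, giving 14.
Maximum is 18 at (u,v)=(1,5).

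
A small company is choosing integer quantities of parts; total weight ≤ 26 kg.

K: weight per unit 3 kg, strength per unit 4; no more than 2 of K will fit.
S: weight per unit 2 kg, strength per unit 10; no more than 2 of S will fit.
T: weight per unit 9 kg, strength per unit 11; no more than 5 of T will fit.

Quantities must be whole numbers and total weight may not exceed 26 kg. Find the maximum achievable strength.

Take 1×K, 2×S, and 2×T: weight 25 ≤ 26, strength 1·4 + 2·10 + 2·11 = 46.
S has the best ratio (10/2) and is taken to its limit of 2; remaining capacity is filled optimally with the others.

46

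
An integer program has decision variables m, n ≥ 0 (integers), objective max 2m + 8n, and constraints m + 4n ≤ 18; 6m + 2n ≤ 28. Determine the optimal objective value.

36

(m,n)=(2,4): 1·2+4·4=18≤18, 6·2+2·4=20≤28, objective 36.
(m,n)=(1,4): 1·1+4·4=17≤18, 6·1+2·4=14≤28, objective 34.
The best lattice point is (2,4), giving 36.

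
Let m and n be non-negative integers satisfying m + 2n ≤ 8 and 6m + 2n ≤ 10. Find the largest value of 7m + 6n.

Relaxing integrality, the LP optimum is 25.60 at (m,n) = (0.4, 3.8), which is not an integer point.
(m,n)=(0,4): 1·0+2·4=8≤8, 6·0+2·4=8≤10, objective 24.
(m,n)=(1,2): 1·1+2·2=5≤8, 6·1+2·2=10≤10, objective 19.
(m,n)=(0,3): 1·0+2·3=6≤8, 6·0+2·3=6≤10, objective 18.
The best lattice point is (0,4), giving 24.

24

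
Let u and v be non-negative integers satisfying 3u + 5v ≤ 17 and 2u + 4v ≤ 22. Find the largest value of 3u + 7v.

The continuous relaxation peaks at (0, 3.4) with value 23.80; rounding to a feasible lattice point costs some objective.
(u,v)=(0,3): 3·0+5·3=15≤17, 2·0+4·3=12≤22, objective 21.
(u,v)=(1,2): 3·1+5·2=13≤17, 2·1+4·2=10≤22, objective 17.
(u,v)=(0,2): 3·0+5·2=10≤17, 2·0+4·2=8≤22, objective 14.
Maximum is 21 at (u,v)=(0,3).

21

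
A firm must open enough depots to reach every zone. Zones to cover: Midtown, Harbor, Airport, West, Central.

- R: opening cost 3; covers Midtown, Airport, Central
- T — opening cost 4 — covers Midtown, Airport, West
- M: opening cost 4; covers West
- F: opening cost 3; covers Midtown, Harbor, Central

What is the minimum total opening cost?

7

This is an integer covering problem.
The greedy cost-per-new-zone heuristic would pick R, F, and T for 10, but a cheaper cover exists.
Choose T and F: together they cover Midtown, Harbor, Airport, West, Central — every zone.
Total opening cost: 4 + 3 = 7.
No cover costs less than 7.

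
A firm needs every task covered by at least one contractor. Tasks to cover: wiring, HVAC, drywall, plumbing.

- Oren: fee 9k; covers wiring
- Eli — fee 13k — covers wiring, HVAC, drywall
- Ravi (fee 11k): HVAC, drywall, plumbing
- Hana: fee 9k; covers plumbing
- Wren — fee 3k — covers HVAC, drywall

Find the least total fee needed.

20

Choose Oren and Ravi: together they cover wiring, HVAC, drywall, plumbing — every task.
Total fee: 9 + 11 = 20.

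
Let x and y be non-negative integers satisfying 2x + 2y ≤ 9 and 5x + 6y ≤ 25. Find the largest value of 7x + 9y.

36

(x,y)=(0,4): 2·0+2·4=8≤9, 5·0+6·4=24≤25, objective 36.
(x,y)=(1,3): 2·1+2·3=8≤9, 5·1+6·3=23≤25, objective 34.
No feasible integer point exceeds 36.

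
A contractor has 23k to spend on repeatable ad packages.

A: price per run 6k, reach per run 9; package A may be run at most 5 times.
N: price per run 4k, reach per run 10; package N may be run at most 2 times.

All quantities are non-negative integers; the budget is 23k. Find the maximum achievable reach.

Take 2×A and 2×N: price 20 ≤ 23, reach 2·9 + 2·10 = 38.
N has the best ratio (10/4) and is taken to its limit of 2; remaining capacity is filled optimally with the others.

38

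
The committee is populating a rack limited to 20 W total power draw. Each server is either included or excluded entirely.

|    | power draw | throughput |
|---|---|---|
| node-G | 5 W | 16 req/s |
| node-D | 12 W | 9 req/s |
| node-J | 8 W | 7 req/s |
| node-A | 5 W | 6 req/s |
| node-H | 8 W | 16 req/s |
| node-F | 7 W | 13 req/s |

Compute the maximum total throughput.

45

Take node-G, node-H, and node-F: power draw 5 + 8 + 7 = 20 ≤ 20, throughput 16 + 16 + 13 = 45.
No other feasible combination does better.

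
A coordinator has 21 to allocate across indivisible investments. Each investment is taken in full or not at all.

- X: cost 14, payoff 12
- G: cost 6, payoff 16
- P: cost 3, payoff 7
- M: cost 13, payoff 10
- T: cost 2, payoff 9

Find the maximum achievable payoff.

This is an integer program with binary decision variables.
Allowing fractional choices, the relaxed optimum would be about 40.6, but investments are indivisible.
X + P + T: cost 14 + 3 + 2 = 19 ≤ 21, payoff 12 + 7 + 9 = 28.
G + P + T: cost 6 + 3 + 2 = 11 ≤ 21, payoff 16 + 7 + 9 = 32.
G + M + T: cost 6 + 13 + 2 = 21 ≤ 21, payoff 16 + 10 + 9 = 35.
Best is G, M, and T with total payoff 35.

35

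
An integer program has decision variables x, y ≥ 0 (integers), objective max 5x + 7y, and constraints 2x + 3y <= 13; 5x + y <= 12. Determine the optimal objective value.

(x,y)=(0,4) is feasible, giving 28.
(x,y)=(1,3) is feasible, giving 26.
The best lattice point is (0,4), giving 28.

28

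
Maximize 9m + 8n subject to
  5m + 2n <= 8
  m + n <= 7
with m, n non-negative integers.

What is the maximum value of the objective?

32

(m,n)=(0,4): 5·0+2·4=8≤8, 1·0+1·4=4≤7, objective 32.
(m,n)=(0,3): 5·0+2·3=6≤8, 1·0+1·3=3≤7, objective 24.
Maximum is 32 at (m,n)=(0,4).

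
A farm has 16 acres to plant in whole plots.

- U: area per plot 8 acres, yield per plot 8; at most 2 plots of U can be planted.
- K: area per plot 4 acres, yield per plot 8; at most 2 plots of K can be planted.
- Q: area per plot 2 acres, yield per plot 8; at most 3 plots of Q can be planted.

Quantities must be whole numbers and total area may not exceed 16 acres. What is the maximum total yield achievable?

40

2×K and 3×Q: area 14 ≤ 16, yield 2·8 + 3·8 = 40.
1×K and 3×Q: area 10 ≤ 16, yield 1·8 + 3·8 = 32.
Best is 40.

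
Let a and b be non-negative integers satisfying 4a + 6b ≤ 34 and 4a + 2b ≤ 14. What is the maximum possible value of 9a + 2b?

The continuous relaxation peaks at (3.5, 0) with value 31.50; rounding to a feasible lattice point costs some objective.
(a,b)=(3,1): 4·3+6·1=18≤34, 4·3+2·1=14≤14, objective 29.
(a,b)=(3,0): 4·3+6·0=12≤34, 4·3+2·0=12≤14, objective 27.
Maximum is 29 at (a,b)=(3,1).

29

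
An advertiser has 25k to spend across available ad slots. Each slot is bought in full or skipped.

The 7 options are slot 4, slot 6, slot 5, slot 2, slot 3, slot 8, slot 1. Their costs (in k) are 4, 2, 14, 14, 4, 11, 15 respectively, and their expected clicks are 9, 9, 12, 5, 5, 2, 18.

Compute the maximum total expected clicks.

41

Treat it as a binary knapsack problem.
slot 4 + slot 6 + slot 1: cost 4 + 2 + 15 = 21 ≤ 25, expected clicks 9 + 9 + 18 = 36.
slot 4 + slot 6 + slot 3 + slot 1: cost 4 + 2 + 4 + 15 = 25 ≤ 25, expected clicks 9 + 9 + 5 + 18 = 41.
slot 4 + slot 6 + slot 5 + slot 3: cost 4 + 2 + 14 + 4 = 24 ≤ 25, expected clicks 9 + 9 + 12 + 5 = 35.
Best is slot 4, slot 6, slot 3, and slot 1 with total expected clicks 41.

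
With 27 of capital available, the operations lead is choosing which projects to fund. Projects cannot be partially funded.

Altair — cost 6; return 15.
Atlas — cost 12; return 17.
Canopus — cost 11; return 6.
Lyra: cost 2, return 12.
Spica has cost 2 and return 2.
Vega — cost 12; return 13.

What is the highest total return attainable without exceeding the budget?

Altair + Lyra + Spica + Vega: cost 6 + 2 + 2 + 12 = 22 ≤ 27, return 15 + 12 + 2 + 13 = 42.
Altair + Atlas + Lyra: cost 6 + 12 + 2 = 20 ≤ 27, return 15 + 17 + 12 = 44.
Altair + Atlas + Lyra + Spica: cost 6 + 12 + 2 + 2 = 22 ≤ 27, return 15 + 17 + 12 + 2 = 46.
Best is Altair, Atlas, Lyra, and Spica with total return 46.

46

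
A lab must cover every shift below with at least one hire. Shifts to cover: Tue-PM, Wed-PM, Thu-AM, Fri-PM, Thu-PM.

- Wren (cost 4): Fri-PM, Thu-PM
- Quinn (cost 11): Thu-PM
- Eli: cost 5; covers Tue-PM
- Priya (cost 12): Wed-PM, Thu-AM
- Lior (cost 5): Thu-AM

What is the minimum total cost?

Choose Wren, Eli, and Priya: together they cover Tue-PM, Wed-PM, Thu-AM, Fri-PM, Thu-PM — every shift.
Total cost: 4 + 5 + 12 = 21.

21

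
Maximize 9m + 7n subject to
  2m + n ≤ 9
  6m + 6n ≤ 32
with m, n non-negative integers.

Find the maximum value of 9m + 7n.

Relaxing integrality, the LP optimum is 44.67 at (m,n) = (3.67, 1.67), which is not an integer point.
(m,n)=(4,1): 2·4+1·1=9≤9, 6·4+6·1=30≤32, objective 43.
(m,n)=(3,2): 2·3+1·2=8≤9, 6·3+6·2=30≤32, objective 41.
(m,n)=(4,0): 2·4+1·0=8≤9, 6·4+6·0=24≤32, objective 36.
No feasible integer point exceeds 43.

43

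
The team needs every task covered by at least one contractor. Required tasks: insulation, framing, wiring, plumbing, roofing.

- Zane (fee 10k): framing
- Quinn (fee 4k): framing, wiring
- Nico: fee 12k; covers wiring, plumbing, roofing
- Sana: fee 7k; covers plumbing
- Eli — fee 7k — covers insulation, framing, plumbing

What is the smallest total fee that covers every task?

The greedy cost-per-new-task heuristic would pick Quinn, Eli, and Nico for 23, but a cheaper cover exists.
Choose Nico and Eli: together they cover insulation, framing, wiring, plumbing, roofing — every task.
Total fee: 12 + 7 = 19.
No cover costs less than 19.

19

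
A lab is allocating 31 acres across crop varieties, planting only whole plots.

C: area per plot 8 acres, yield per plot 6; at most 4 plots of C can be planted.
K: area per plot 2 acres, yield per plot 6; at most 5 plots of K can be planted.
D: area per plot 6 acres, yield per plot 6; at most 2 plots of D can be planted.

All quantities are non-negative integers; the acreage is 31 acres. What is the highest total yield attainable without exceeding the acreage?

48

This is a bounded integer knapsack.
Take 1×C, 5×K, and 2×D: area 30 ≤ 31, yield 1·6 + 5·6 + 2·6 = 48.
K has the best ratio (6/2) and is taken to its limit of 5; remaining capacity is filled optimally with the others.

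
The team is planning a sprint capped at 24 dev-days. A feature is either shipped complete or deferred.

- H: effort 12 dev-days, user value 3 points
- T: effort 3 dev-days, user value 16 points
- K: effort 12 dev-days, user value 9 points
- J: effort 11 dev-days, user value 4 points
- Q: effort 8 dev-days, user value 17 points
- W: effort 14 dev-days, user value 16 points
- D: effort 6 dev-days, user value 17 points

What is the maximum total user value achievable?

50

Allowing fractional choices, the relaxed optimum would be about 58.0, but features are indivisible.
T + Q + D: effort 3 + 8 + 6 = 17 ≤ 24, user value 16 + 17 + 17 = 50.
T + W + D: effort 3 + 14 + 6 = 23 ≤ 24, user value 16 + 16 + 17 = 49.
T + K + D: effort 3 + 12 + 6 = 21 ≤ 24, user value 16 + 9 + 17 = 42.
Best is T, Q, and D with total user value 50.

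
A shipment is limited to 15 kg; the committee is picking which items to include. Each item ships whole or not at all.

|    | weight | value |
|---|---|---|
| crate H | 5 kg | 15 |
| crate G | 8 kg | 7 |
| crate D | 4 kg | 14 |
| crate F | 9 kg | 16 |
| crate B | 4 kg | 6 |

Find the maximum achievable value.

Take crate H, crate D, and crate B: weight 5 + 4 + 4 = 13 ≤ 15, value 15 + 14 + 6 = 35.
No other feasible combination does better.

35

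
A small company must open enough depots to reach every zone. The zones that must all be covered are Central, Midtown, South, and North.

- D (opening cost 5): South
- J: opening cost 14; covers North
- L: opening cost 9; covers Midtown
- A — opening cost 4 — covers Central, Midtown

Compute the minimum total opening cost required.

Choose D, J, and A: together they cover Central, Midtown, South, North — every zone.
Total opening cost: 5 + 14 + 4 = 23.
No cover costs less than 23.

23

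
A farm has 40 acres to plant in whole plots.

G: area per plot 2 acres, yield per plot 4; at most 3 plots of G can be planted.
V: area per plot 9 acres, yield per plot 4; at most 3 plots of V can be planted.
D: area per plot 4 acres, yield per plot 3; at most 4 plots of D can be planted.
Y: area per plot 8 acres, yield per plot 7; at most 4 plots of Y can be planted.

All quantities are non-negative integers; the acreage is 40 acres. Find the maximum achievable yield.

40

2×G, 1×D, and 4×Y: area 40 ≤ 40, yield 2·4 + 1·3 + 4·7 = 39.
3×G and 4×Y: area 38 ≤ 40, yield 3·4 + 4·7 = 40.
Best is 40.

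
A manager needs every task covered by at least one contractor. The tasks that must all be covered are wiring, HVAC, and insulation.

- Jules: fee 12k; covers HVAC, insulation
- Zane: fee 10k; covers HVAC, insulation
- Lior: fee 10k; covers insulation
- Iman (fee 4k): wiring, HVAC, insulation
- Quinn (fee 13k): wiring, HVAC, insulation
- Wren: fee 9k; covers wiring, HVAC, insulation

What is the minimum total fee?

Iman alone covers wiring, HVAC, insulation — every task.
Total fee: 4.
No cover costs less than 4.

4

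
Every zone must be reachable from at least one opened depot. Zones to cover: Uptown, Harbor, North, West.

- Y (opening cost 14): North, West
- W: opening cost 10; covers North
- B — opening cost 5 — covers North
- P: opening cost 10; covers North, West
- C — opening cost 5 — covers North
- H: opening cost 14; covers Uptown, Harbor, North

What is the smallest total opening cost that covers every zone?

Choose P and H: together they cover Uptown, Harbor, North, West — every zone.
Total opening cost: 10 + 14 = 24.

24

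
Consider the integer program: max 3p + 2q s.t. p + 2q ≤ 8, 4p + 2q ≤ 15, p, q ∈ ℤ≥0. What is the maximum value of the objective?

12

The continuous relaxation peaks at (2.33, 2.83) with value 12.67; rounding to a feasible lattice point costs some objective.
(p,q)=(2,3): 1·2+2·3=8≤8, 4·2+2·3=14≤15, objective 12.
(p,q)=(3,1): 1·3+2·1=5≤8, 4·3+2·1=14≤15, objective 11.
(p,q)=(2,2): 1·2+2·2=6≤8, 4·2+2·2=12≤15, objective 10.
No feasible integer point exceeds 12.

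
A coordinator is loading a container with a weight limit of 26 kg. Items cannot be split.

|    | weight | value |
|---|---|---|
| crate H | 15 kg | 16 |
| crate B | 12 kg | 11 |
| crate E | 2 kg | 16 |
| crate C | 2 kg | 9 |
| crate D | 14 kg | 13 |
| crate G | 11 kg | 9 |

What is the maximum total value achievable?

Take crate H, crate E, and crate C: weight 15 + 2 + 2 = 19 ≤ 26, value 16 + 16 + 9 = 41.
No other feasible combination does better.

41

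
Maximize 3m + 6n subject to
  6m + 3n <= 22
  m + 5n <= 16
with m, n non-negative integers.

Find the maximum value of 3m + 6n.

21

(m,n)=(1,3): 6·1+3·3=15≤22, 1·1+5·3=16≤16, objective 21.
(m,n)=(0,3): 6·0+3·3=9≤22, 1·0+5·3=15≤16, objective 18.
(m,n)=(2,2): 6·2+3·2=18≤22, 1·2+5·2=12≤16, objective 18.
The best lattice point is (1,3), giving 21.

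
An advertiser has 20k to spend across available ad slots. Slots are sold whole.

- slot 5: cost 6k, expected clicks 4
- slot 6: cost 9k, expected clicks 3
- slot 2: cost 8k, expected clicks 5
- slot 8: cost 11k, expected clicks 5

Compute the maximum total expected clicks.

10

This is an integer program with binary decision variables.
Take slot 2 and slot 8: cost 8 + 11 = 19 ≤ 20, expected clicks 5 + 5 = 10.
No other feasible combination does better.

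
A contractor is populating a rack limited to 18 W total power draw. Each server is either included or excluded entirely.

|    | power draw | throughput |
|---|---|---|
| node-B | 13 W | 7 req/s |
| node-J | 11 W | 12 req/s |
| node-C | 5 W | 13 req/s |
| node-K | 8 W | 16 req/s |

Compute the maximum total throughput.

29

Allowing fractional choices, the relaxed optimum would be about 34.5, but servers are indivisible.
node-C + node-K: power draw 5 + 8 = 13 ≤ 18, throughput 13 + 16 = 29.
node-B + node-C: power draw 13 + 5 = 18 ≤ 18, throughput 7 + 13 = 20.
node-J + node-C: power draw 11 + 5 = 16 ≤ 18, throughput 12 + 13 = 25.
Best is node-C and node-K with total throughput 29.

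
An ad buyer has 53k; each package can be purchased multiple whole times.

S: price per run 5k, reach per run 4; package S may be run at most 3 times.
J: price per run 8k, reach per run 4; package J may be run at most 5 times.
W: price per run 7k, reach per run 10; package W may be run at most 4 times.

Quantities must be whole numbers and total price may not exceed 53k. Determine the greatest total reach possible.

56

Take 3×S, 1×J, and 4×W: price 51 ≤ 53, reach 3·4 + 1·4 + 4·10 = 56.
W has the best ratio (10/7) and is taken to its limit of 4; remaining capacity is filled optimally with the others.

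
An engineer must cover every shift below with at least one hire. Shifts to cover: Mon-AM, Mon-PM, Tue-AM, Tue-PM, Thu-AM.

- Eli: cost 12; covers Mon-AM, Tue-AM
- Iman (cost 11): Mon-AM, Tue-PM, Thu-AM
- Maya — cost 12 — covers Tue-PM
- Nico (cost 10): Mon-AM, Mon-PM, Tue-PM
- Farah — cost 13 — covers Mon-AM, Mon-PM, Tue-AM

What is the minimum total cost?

24

Choose Iman and Farah: together they cover Mon-AM, Mon-PM, Tue-AM, Tue-PM, Thu-AM — every shift.
Total cost: 11 + 13 = 24.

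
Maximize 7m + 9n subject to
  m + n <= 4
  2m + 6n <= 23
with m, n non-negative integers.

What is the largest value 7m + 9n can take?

34

Relaxing integrality, the LP optimum is 35.50 at (m,n) = (0.25, 3.75), which is not an integer point.
(m,n)=(1,3): 1·1+1·3=4≤4, 2·1+6·3=20≤23, objective 34.
(m,n)=(2,2): 1·2+1·2=4≤4, 2·2+6·2=16≤23, objective 32.
(m,n)=(0,3): 1·0+1·3=3≤4, 2·0+6·3=18≤23, objective 27.
No feasible integer point exceeds 34.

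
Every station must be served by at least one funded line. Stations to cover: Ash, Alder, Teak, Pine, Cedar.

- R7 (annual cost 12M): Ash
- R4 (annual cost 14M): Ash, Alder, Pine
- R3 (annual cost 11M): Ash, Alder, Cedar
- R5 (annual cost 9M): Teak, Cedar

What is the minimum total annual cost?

The greedy cost-per-new-station heuristic would pick R3, R5, and R4 for 34, but a cheaper cover exists.
Choose R4 and R5: together they cover Ash, Alder, Teak, Pine, Cedar — every station.
Total annual cost: 14 + 9 = 23.
No cover costs less than 23.

23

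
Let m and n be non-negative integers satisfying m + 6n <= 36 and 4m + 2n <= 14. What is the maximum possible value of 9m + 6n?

(m,n)=(1,5) is feasible, giving 39.
(m,n)=(0,6) is feasible, giving 36.
(m,n)=(1,4) is feasible, giving 33.
No feasible integer point exceeds 39.

39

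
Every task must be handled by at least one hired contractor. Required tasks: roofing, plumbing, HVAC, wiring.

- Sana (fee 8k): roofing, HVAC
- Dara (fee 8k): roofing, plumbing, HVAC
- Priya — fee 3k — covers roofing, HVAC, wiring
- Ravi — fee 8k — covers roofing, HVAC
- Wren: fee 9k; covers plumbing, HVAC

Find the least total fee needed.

Choose Dara and Priya: together they cover roofing, plumbing, HVAC, wiring — every task.
Total fee: 8 + 3 = 11.

11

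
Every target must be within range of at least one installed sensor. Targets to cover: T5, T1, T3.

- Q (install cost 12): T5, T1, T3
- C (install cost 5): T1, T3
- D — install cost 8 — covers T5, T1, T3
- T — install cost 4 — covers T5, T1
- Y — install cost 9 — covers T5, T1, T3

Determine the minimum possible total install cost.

This is an integer covering problem.
D alone covers T5, T1, T3 — every target.
Total install cost: 8.

8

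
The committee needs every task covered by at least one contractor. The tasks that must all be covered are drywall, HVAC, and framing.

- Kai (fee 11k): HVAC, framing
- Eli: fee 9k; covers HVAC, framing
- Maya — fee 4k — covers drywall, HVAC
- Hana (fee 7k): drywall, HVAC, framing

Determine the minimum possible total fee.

7

The greedy cost-per-new-task heuristic would pick Maya and Hana for 11, but a cheaper cover exists.
Hana alone covers drywall, HVAC, framing — every task.
Total fee: 7.
No cover costs less than 7.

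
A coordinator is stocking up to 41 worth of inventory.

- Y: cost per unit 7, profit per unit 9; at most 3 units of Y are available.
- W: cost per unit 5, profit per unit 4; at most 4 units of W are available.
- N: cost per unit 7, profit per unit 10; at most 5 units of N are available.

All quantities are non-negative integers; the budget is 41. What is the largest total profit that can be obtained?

This is a bounded integer knapsack.
1×W and 5×N: cost 40 ≤ 41, profit 1·4 + 5·10 = 54.
1×Y, 1×W, and 4×N: cost 40 ≤ 41, profit 1·9 + 1·4 + 4·10 = 53.
Best is 54.

54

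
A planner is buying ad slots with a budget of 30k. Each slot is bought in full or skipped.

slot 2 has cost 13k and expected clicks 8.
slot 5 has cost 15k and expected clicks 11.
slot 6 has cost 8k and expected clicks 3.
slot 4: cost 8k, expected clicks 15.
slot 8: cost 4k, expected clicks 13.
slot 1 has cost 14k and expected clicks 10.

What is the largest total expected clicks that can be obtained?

slot 5 + slot 4 + slot 8: cost 15 + 8 + 4 = 27 ≤ 30, expected clicks 11 + 15 + 13 = 39.
slot 4 + slot 8 + slot 1: cost 8 + 4 + 14 = 26 ≤ 30, expected clicks 15 + 13 + 10 = 38.
slot 2 + slot 4 + slot 8: cost 13 + 8 + 4 = 25 ≤ 30, expected clicks 8 + 15 + 13 = 36.
Best is slot 5, slot 4, and slot 8 with total expected clicks 39.

39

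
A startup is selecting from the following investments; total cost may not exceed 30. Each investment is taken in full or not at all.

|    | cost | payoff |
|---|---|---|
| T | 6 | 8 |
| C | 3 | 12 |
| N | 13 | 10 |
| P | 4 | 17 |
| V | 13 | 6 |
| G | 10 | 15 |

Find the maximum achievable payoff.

54

Take C, N, P, and G: cost 3 + 13 + 4 + 10 = 30 ≤ 30, payoff 12 + 10 + 17 + 15 = 54.
No other feasible combination does better.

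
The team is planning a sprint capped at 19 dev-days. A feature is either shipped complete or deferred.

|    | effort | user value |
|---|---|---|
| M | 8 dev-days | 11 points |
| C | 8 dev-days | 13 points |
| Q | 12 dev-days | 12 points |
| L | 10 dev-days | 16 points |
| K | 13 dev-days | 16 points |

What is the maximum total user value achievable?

29

Allowing fractional choices, the relaxed optimum would be about 30.4, but features are indivisible.
C + L: effort 8 + 10 = 18 ≤ 19, user value 13 + 16 = 29.
M + L: effort 8 + 10 = 18 ≤ 19, user value 11 + 16 = 27.
M + C: effort 8 + 8 = 16 ≤ 19, user value 11 + 13 = 24.
Best is C and L with total user value 29.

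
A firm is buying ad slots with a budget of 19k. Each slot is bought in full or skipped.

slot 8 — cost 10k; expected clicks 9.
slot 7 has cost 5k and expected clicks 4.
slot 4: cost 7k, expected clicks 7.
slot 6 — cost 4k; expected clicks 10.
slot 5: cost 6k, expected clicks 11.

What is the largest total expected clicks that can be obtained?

Allowing fractional choices, the relaxed optimum would be about 29.8, but ad slots are indivisible.
slot 7 + slot 6 + slot 5: cost 5 + 4 + 6 = 15 ≤ 19, expected clicks 4 + 10 + 11 = 25.
slot 4 + slot 6 + slot 5: cost 7 + 4 + 6 = 17 ≤ 19, expected clicks 7 + 10 + 11 = 28.
slot 8 + slot 7 + slot 6: cost 10 + 5 + 4 = 19 ≤ 19, expected clicks 9 + 4 + 10 = 23.
Best is slot 4, slot 6, and slot 5 with total expected clicks 28.

28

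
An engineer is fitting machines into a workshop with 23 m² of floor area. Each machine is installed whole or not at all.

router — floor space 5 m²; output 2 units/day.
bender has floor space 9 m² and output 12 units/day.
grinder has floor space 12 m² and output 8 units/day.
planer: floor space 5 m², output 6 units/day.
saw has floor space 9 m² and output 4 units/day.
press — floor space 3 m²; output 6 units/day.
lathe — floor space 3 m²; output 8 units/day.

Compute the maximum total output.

Allowing fractional choices, the relaxed optimum would be about 34.0, but machines are indivisible.
router + bender + planer + lathe: floor space 5 + 9 + 5 + 3 = 22 ≤ 23, output 2 + 12 + 6 + 8 = 28.
bender + planer + press + lathe: floor space 9 + 5 + 3 + 3 = 20 ≤ 23, output 12 + 6 + 6 + 8 = 32.
router + bender + press + lathe: floor space 5 + 9 + 3 + 3 = 20 ≤ 23, output 2 + 12 + 6 + 8 = 28.
Best is bender, planer, press, and lathe with total output 32.

32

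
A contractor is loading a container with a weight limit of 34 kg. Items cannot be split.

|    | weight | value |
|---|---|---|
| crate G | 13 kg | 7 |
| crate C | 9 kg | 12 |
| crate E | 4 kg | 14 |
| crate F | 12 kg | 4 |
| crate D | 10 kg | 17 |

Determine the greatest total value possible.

Take crate C, crate E, and crate D: weight 9 + 4 + 10 = 23 ≤ 34, value 12 + 14 + 17 = 43.
No other feasible combination does better.

43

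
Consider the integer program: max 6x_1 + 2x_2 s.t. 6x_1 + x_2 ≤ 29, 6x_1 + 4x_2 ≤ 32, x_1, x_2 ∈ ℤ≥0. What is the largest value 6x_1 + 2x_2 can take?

28

(x_1,x_2)=(4,2): 6·4+1·2=26≤29, 6·4+4·2=32≤32, objective 28.
(x_1,x_2)=(4,1): 6·4+1·1=25≤29, 6·4+4·1=28≤32, objective 26.
No feasible integer point exceeds 28.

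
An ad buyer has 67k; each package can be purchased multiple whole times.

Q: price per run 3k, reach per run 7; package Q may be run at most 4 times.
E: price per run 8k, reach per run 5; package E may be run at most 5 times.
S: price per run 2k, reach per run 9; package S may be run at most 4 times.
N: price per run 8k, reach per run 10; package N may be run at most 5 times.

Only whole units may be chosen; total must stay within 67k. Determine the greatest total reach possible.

4×Q, 4×S, and 5×N: price 60 ≤ 67, reach 4·7 + 4·9 + 5·10 = 114.
3×Q, 1×E, 4×S, and 5×N: price 65 ≤ 67, reach 3·7 + 1·5 + 4·9 + 5·10 = 112.
Best is 114.

114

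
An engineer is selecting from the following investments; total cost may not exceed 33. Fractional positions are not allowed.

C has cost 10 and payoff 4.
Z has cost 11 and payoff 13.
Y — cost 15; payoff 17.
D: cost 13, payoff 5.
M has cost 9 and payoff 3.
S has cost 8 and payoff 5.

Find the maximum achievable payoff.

This is a 0-1 knapsack instance.
Take Z and Y: cost 11 + 15 = 26 ≤ 33, payoff 13 + 17 = 30.
No other feasible combination does better.

30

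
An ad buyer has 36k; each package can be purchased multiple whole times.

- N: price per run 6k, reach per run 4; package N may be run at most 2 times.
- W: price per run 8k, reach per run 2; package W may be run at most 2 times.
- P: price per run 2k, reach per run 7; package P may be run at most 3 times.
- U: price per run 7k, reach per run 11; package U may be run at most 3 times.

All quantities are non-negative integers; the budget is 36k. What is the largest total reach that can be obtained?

58

P has the best ratio (7/2); taking only P gives at most 3×7 = 21 (stopped by the supply cap of 3).
Mixing does better — 1×N, 3×P, and 3×U: price 33 ≤ 36, reach 1·4 + 3·7 + 3·11 = 58.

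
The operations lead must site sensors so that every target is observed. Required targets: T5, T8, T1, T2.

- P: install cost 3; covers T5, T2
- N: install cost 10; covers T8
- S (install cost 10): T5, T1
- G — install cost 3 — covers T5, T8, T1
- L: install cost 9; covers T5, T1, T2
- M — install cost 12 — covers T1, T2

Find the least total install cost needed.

This is a weighted set-cover instance.
Choose P and G: together they cover T5, T8, T1, T2 — every target.
Total install cost: 3 + 3 = 6.

6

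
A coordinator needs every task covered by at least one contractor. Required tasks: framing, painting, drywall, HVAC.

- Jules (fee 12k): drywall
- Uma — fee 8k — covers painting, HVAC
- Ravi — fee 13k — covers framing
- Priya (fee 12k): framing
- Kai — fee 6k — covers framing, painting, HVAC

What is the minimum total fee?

Choose Jules and Kai: together they cover framing, painting, drywall, HVAC — every task.
Total fee: 12 + 6 = 18.

18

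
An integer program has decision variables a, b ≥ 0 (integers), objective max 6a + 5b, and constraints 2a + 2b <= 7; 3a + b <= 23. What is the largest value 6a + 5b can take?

Relaxing integrality, the LP optimum is 21.00 at (a,b) = (3.5, 0), which is not an integer point.
(a,b)=(3,0): 2·3+2·0=6≤7, 3·3+1·0=9≤23, objective 18.
(a,b)=(2,1): 2·2+2·1=6≤7, 3·2+1·1=7≤23, objective 17.
(a,b)=(2,0): 2·2+2·0=4≤7, 3·2+1·0=6≤23, objective 12.
Maximum is 18 at (a,b)=(3,0).

18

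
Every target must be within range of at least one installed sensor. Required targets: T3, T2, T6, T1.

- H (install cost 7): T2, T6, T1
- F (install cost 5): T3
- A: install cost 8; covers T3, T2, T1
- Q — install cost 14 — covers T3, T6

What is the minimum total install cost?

12

Choose H and F: together they cover T3, T2, T6, T1 — every target.
Total install cost: 7 + 5 = 12.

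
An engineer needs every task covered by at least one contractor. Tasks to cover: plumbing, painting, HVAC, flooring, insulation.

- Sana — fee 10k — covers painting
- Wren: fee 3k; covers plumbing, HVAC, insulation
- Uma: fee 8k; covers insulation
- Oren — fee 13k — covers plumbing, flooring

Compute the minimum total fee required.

26

Choose Sana, Wren, and Oren: together they cover plumbing, painting, HVAC, flooring, insulation — every task.
Total fee: 10 + 3 + 13 = 26.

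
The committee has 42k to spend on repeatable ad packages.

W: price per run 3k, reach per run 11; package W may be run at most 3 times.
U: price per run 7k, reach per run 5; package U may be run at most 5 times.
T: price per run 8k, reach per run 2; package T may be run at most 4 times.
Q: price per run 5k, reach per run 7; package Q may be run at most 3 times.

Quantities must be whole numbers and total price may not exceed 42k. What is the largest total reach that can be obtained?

This is a bounded integer knapsack.
Take 3×W, 2×U, and 3×Q: price 38 ≤ 42, reach 3·11 + 2·5 + 3·7 = 64.
W has the best ratio (11/3) and is taken to its limit of 3; remaining capacity is filled optimally with the others.

64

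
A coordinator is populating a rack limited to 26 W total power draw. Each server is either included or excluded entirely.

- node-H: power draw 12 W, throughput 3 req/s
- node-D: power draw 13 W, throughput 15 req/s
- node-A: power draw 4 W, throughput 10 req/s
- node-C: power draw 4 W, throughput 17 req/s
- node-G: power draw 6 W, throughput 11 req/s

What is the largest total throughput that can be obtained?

Allowing fractional choices, the relaxed optimum would be about 51.8, but servers are indivisible.
node-D + node-C + node-G: power draw 13 + 4 + 6 = 23 ≤ 26, throughput 15 + 17 + 11 = 43.
node-H + node-A + node-C + node-G: power draw 12 + 4 + 4 + 6 = 26 ≤ 26, throughput 3 + 10 + 17 + 11 = 41.
node-D + node-A + node-C: power draw 13 + 4 + 4 = 21 ≤ 26, throughput 15 + 10 + 17 = 42.
Best is node-D, node-C, and node-G with total throughput 43.

43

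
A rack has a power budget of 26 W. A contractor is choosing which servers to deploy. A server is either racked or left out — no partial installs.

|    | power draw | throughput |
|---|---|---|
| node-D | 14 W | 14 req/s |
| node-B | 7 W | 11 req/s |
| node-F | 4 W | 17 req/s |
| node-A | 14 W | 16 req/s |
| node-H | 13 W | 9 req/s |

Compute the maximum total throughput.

Take node-B, node-F, and node-A: power draw 7 + 4 + 14 = 25 ≤ 26, throughput 11 + 17 + 16 = 44.
No other feasible combination does better.

44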